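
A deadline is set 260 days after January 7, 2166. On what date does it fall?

September 24, 2166

Jan has 31 days: +25 → Feb 1, 2166 (235 left).
Feb has 28 days: +28 → Mar 1, 2166 (207 left).
Mar has 31 days: +31 → Apr 1, 2166 (176 left).
Apr has 30 days: +30 → May 1, 2166 (146 left).
May has 31 days: +31 → Jun 1, 2166 (115 left).
Jun has 30 days: +30 → Jul 1, 2166 (85 left).
Jul has 31 days: +31 → Aug 1, 2166 (54 left).
Aug has 31 days: +31 → Sep 1, 2166 (23 left).
+23 → Sep 24, 2166.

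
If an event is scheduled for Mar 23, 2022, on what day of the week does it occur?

January 1, 2022 is a Saturday.
Jan 1, 2022 → Feb 1, 2022: 31 days (January has 31).
Feb 1, 2022 → Mar 1, 2022: 28 days (February has 28).
Mar 1, 2022 → Mar 23, 2022: 22 days.
Total: 81 days.
81 mod 7 = 4, so Saturday + 4 = Wednesday.

Wednesday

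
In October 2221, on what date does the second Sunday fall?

October 14, 2221

October 1, 2221 is a Monday.
The first Sunday is therefore October 7 (6 days later).
The second Sunday is 7 + 1×7 = October 14.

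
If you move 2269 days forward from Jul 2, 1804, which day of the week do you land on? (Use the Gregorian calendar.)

First find the weekday of Jul 2, 1804. Doomsday rule: the anchor day for the 1800s is Friday. For year 04: 4÷12 = 0 r 4, and 4÷4 = 1, so 0+4+1 = 5.
Friday + 5 ≡ Wednesday — that's 1804's doomsday.
In July the doomsday date is Jul 11.
Jul 2 is 9 days before Jul 11; 9 mod 7 = 2, so Wednesday − 2 = Monday.
2269 mod 7 = 1, so 2269 days after a Monday is Monday + 1 = Tuesday.

Tuesday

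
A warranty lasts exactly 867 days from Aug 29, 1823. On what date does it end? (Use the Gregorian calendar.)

+366 (one year; includes Feb 29, 1824) → Aug 29, 1824 (501 left).
+365 (one year) → Aug 29, 1825 (136 left).
Aug has 31 days: +3 → Sep 1, 1825 (133 left).
Sep has 30 days: +30 → Oct 1, 1825 (103 left).
Oct has 31 days: +31 → Nov 1, 1825 (72 left).
Nov has 30 days: +30 → Dec 1, 1825 (42 left).
Dec has 31 days: +31 → Jan 1, 1826 (11 left).
+11 → Jan 12, 1826.

January 12, 1826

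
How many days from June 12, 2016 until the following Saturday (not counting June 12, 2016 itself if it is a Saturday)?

Jun 12, 2016 is a Sunday.
From Sunday to the next Saturday is 6 days.

6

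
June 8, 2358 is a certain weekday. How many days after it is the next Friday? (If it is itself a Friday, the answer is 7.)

5

Jun 8, 2358 is a Sunday.
From Sunday to the next Friday is 5 days.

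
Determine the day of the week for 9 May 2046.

Doomsday rule: the anchor day for the 2000s is Tuesday. For year 46: 46÷12 = 3 r 10, and 10÷4 = 2, so 3+10+2 = 15.
Tuesday + 15 ≡ Wednesday — that's 2046's doomsday.
In May the doomsday date is May 9.
May 9 is the doomsday itself: Wednesday.

Wednesday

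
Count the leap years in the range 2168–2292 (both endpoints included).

31

Multiples of 4 in [2168,2292]: 32.
Of those, multiples of 100: 1 (not leap unless ÷400).
Multiples of 400: 0.
Leap years = 32 − 1 + 0 = 31.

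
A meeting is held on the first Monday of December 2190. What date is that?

December 1, 2190 is a Wednesday.
The first Monday is therefore December 6 (5 days later).

December 6, 2190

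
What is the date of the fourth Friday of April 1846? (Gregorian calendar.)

April 1, 1846 is a Wednesday.
The first Friday is therefore April 3 (2 days later).
The fourth Friday is 3 + 3×7 = April 24.

April 24, 1846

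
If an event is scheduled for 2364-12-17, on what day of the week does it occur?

Thursday

Doomsday rule: the anchor day for the 2300s is Wednesday. For year 64: 64÷12 = 5 r 4, and 4÷4 = 1, so 5+4+1 = 10.
Wednesday + 10 ≡ Saturday — that's 2364's doomsday.
In December the doomsday date is Dec 12.
Dec 17 is 5 days after Dec 12; 5 mod 7 = 5, so Saturday + 5 = Thursday.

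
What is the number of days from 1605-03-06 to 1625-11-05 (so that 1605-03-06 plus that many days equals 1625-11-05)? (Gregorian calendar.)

7549

Mar 6, 1605 → Mar 6, 1606: 365 days.
Mar 6, 1606 → Mar 6, 1607: 365 days.
Mar 6, 1607 → Mar 6, 1608: 366 days (Feb 29, 1608 is in that span).
Mar 6, 1608 → Mar 6, 1609: 365 days.
Mar 6, 1609 → Mar 6, 1610: 365 days.
Mar 6, 1610 → Mar 6, 1611: 365 days.
Mar 6, 1611 → Mar 6, 1612: 366 days (Feb 29, 1612 is in that span).
Mar 6, 1612 → Mar 6, 1613: 365 days.
Mar 6, 1613 → Mar 6, 1614: 365 days.
Mar 6, 1614 → Mar 6, 1615: 365 days.
Mar 6, 1615 → Mar 6, 1616: 366 days (Feb 29, 1616 is in that span).
Mar 6, 1616 → Mar 6, 1617: 365 days.
Mar 6, 1617 → Mar 6, 1618: 365 days.
Mar 6, 1618 → Mar 6, 1619: 365 days.
Mar 6, 1619 → Mar 6, 1620: 366 days (Feb 29, 1620 is in that span).
Mar 6, 1620 → Mar 6, 1621: 365 days.
Mar 6, 1621 → Mar 6, 1622: 365 days.
Mar 6, 1622 → Mar 6, 1623: 365 days.
Mar 6, 1623 → Mar 6, 1624: 366 days (Feb 29, 1624 is in that span).
Mar 6, 1624 → Mar 6, 1625: 365 days.
Mar 6, 1625 → Apr 6, 1625: 31 days (March has 31).
Apr 6, 1625 → May 6, 1625: 30 days (April has 30).
May 6, 1625 → Jun 6, 1625: 31 days (May has 31).
Jun 6, 1625 → Jul 6, 1625: 30 days (June has 30).
Jul 6, 1625 → Aug 6, 1625: 31 days (July has 31).
Aug 6, 1625 → Sep 6, 1625: 31 days (August has 31).
Sep 6, 1625 → Oct 6, 1625: 30 days (September has 30).
Oct 6, 1625 → Nov 5, 1625: 30 days.
Total: 7549 days.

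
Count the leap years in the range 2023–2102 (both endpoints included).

Multiples of 4 in [2023,2102]: 20.
Of those, multiples of 100: 1 (not leap unless ÷400).
Multiples of 400: 0.
Leap years = 20 − 1 + 0 = 19.

19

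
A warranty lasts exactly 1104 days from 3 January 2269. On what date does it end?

January 12, 2272

+365 (one year) → Jan 3, 2270 (739 left).
+365 (one year) → Jan 3, 2271 (374 left).
Jan has 31 days: +29 → Feb 1, 2271 (345 left).
Feb has 28 days: +28 → Mar 1, 2271 (317 left).
Mar has 31 days: +31 → Apr 1, 2271 (286 left).
Apr has 30 days: +30 → May 1, 2271 (256 left).
May has 31 days: +31 → Jun 1, 2271 (225 left).
Jun has 30 days: +30 → Jul 1, 2271 (195 left).
Jul has 31 days: +31 → Aug 1, 2271 (164 left).
Aug has 31 days: +31 → Sep 1, 2271 (133 left).
Sep has 30 days: +30 → Oct 1, 2271 (103 left).
Oct has 31 days: +31 → Nov 1, 2271 (72 left).
Nov has 30 days: +30 → Dec 1, 2271 (42 left).
Dec has 31 days: +31 → Jan 1, 2272 (11 left).
+11 → Jan 12, 2272.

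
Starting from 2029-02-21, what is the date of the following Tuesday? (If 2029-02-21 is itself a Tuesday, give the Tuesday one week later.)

February 27, 2029

Feb 21, 2029 is a Wednesday.
From Wednesday to the next Tuesday is 6 days.
Feb 21, 2029 + 6 = Feb 27, 2029.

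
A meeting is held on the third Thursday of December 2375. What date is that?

December 18, 2375

December 1, 2375 is a Monday.
The first Thursday is therefore December 4 (3 days later).
The third Thursday is 4 + 2×7 = December 18.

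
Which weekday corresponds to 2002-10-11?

January 1, 2002 is a Tuesday.
Jan 1, 2002 → Feb 1, 2002: 31 days (January has 31).
Feb 1, 2002 → Mar 1, 2002: 28 days (February has 28).
Mar 1, 2002 → Apr 1, 2002: 31 days (March has 31).
Apr 1, 2002 → May 1, 2002: 30 days (April has 30).
May 1, 2002 → Jun 1, 2002: 31 days (May has 31).
Jun 1, 2002 → Jul 1, 2002: 30 days (June has 30).
Jul 1, 2002 → Aug 1, 2002: 31 days (July has 31).
Aug 1, 2002 → Sep 1, 2002: 31 days (August has 31).
Sep 1, 2002 → Oct 1, 2002: 30 days (September has 30).
Oct 1, 2002 → Oct 11, 2002: 10 days.
Total: 283 days.
283 mod 7 = 3, so Tuesday + 3 = Friday.

Friday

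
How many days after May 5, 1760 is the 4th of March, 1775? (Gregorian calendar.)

5416

May 5, 1760 → May 5, 1761: 365 days.
May 5, 1761 → May 5, 1762: 365 days.
May 5, 1762 → May 5, 1763: 365 days.
May 5, 1763 → May 5, 1764: 366 days (Feb 29, 1764 is in that span).
May 5, 1764 → May 5, 1765: 365 days.
May 5, 1765 → May 5, 1766: 365 days.
May 5, 1766 → May 5, 1767: 365 days.
May 5, 1767 → May 5, 1768: 366 days (Feb 29, 1768 is in that span).
May 5, 1768 → May 5, 1769: 365 days.
May 5, 1769 → May 5, 1770: 365 days.
May 5, 1770 → May 5, 1771: 365 days.
May 5, 1771 → May 5, 1772: 366 days (Feb 29, 1772 is in that span).
May 5, 1772 → May 5, 1773: 365 days.
May 5, 1773 → May 5, 1774: 365 days.
May 5, 1774 → Jun 5, 1774: 31 days (May has 31).
Jun 5, 1774 → Jul 5, 1774: 30 days (June has 30).
Jul 5, 1774 → Aug 5, 1774: 31 days (July has 31).
Aug 5, 1774 → Sep 5, 1774: 31 days (August has 31).
Sep 5, 1774 → Oct 5, 1774: 30 days (September has 30).
Oct 5, 1774 → Nov 5, 1774: 31 days (October has 31).
Nov 5, 1774 → Dec 5, 1774: 30 days (November has 30).
Dec 5, 1774 → Jan 5, 1775: 31 days (December has 31).
Jan 5, 1775 → Feb 5, 1775: 31 days (January has 31).
Feb 5, 1775 → Mar 4, 1775: 27 days.
Total: 5416 days.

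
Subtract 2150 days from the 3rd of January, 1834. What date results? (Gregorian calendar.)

−365 (one year) → Jan 3, 1833 (1785 left).
−366 (one year; includes Feb 29, 1832) → Jan 3, 1832 (1419 left).
−365 (one year) → Jan 3, 1831 (1054 left).
−365 (one year) → Jan 3, 1830 (689 left).
−365 (one year) → Jan 3, 1829 (324 left).
−3 → Dec 31, 1828 (end of Dec, 31 days; 321 left).
−31 → Nov 30, 1828 (end of Nov, 30 days; 290 left).
−30 → Oct 31, 1828 (end of Oct, 31 days; 260 left).
−31 → Sep 30, 1828 (end of Sep, 30 days; 229 left).
−30 → Aug 31, 1828 (end of Aug, 31 days; 199 left).
−31 → Jul 31, 1828 (end of Jul, 31 days; 168 left).
−31 → Jun 30, 1828 (end of Jun, 30 days; 137 left).
−30 → May 31, 1828 (end of May, 31 days; 107 left).
−31 → Apr 30, 1828 (end of Apr, 30 days; 76 left).
−30 → Mar 31, 1828 (end of Mar, 31 days; 46 left).
−31 → Feb 29, 1828 (end of Feb, 29 days; 15 left).
−15 → Feb 14, 1828.

February 14, 1828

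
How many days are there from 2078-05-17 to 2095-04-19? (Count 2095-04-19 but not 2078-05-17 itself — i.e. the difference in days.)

May 17, 2078 → May 17, 2079: 365 days.
May 17, 2079 → May 17, 2080: 366 days (Feb 29, 2080 is in that span).
May 17, 2080 → May 17, 2081: 365 days.
May 17, 2081 → May 17, 2082: 365 days.
May 17, 2082 → May 17, 2083: 365 days.
May 17, 2083 → May 17, 2084: 366 days (Feb 29, 2084 is in that span).
May 17, 2084 → May 17, 2085: 365 days.
May 17, 2085 → May 17, 2086: 365 days.
May 17, 2086 → May 17, 2087: 365 days.
May 17, 2087 → May 17, 2088: 366 days (Feb 29, 2088 is in that span).
May 17, 2088 → May 17, 2089: 365 days.
May 17, 2089 → May 17, 2090: 365 days.
May 17, 2090 → May 17, 2091: 365 days.
May 17, 2091 → May 17, 2092: 366 days (Feb 29, 2092 is in that span).
May 17, 2092 → May 17, 2093: 365 days.
May 17, 2093 → May 17, 2094: 365 days.
May 17, 2094 → Jun 17, 2094: 31 days (May has 31).
Jun 17, 2094 → Jul 17, 2094: 30 days (June has 30).
Jul 17, 2094 → Aug 17, 2094: 31 days (July has 31).
Aug 17, 2094 → Sep 17, 2094: 31 days (August has 31).
Sep 17, 2094 → Oct 17, 2094: 30 days (September has 30).
Oct 17, 2094 → Nov 17, 2094: 31 days (October has 31).
Nov 17, 2094 → Dec 17, 2094: 30 days (November has 30).
Dec 17, 2094 → Jan 17, 2095: 31 days (December has 31).
Jan 17, 2095 → Feb 17, 2095: 31 days (January has 31).
Feb 17, 2095 → Mar 17, 2095: 28 days (February has 28).
Mar 17, 2095 → Apr 17, 2095: 31 days (March has 31).
Apr 17, 2095 → Apr 19, 2095: 2 days.
Total: 6181 days.

6181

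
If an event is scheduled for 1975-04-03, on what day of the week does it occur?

Doomsday rule: the anchor day for the 1900s is Wednesday. For year 75: 75÷12 = 6 r 3, and 3÷4 = 0, so 6+3+0 = 9.
Wednesday + 9 ≡ Friday — that's 1975's doomsday.
In April the doomsday date is Apr 4.
Apr 3 is 1 day before Apr 4; 1 mod 7 = 1, so Friday − 1 = Thursday.

Thursday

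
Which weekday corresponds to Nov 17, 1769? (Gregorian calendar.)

Friday

Doomsday rule: the anchor day for the 1700s is Sunday. For year 69: 69÷12 = 5 r 9, and 9÷4 = 2, so 5+9+2 = 16.
Sunday + 16 ≡ Tuesday — that's 1769's doomsday.
In November the doomsday date is Nov 7.
Nov 17 is 10 days after Nov 7; 10 mod 7 = 3, so Tuesday + 3 = Friday.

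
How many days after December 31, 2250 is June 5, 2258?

2713

Dec 31, 2250 → Dec 31, 2251: 365 days.
Dec 31, 2251 → Dec 31, 2252: 366 days (Feb 29, 2252 is in that span).
Dec 31, 2252 → Dec 31, 2253: 365 days.
Dec 31, 2253 → Dec 31, 2254: 365 days.
Dec 31, 2254 → Dec 31, 2255: 365 days.
Dec 31, 2255 → Dec 31, 2256: 366 days (Feb 29, 2256 is in that span).
Dec 31, 2256 → Dec 31, 2257: 365 days.
Dec 31, 2257 → Jan 31, 2258: 31 days (December has 31).
Jan 31, 2258 → Feb 28, 2258: 28 days (January has 31).
Feb 28, 2258 → Mar 28, 2258: 28 days (February has 28).
Mar 28, 2258 → Apr 28, 2258: 31 days (March has 31).
Apr 28, 2258 → May 28, 2258: 30 days (April has 30).
May 28, 2258 → Jun 5, 2258: 8 days.
Total: 2713 days.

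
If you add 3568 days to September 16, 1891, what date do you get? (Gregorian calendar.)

June 24, 1901

+366 (one year; includes Feb 29, 1892) → Sep 16, 1892 (3202 left).
+365 (one year) → Sep 16, 1893 (2837 left).
+365 (one year) → Sep 16, 1894 (2472 left).
+365 (one year) → Sep 16, 1895 (2107 left).
+366 (one year; includes Feb 29, 1896) → Sep 16, 1896 (1741 left).
+365 (one year) → Sep 16, 1897 (1376 left).
+365 (one year) → Sep 16, 1898 (1011 left).
+365 (one year) → Sep 16, 1899 (646 left).
+365 (one year) → Sep 16, 1900 (281 left).
Sep has 30 days: +15 → Oct 1, 1900 (266 left).
Oct has 31 days: +31 → Nov 1, 1900 (235 left).
Nov has 30 days: +30 → Dec 1, 1900 (205 left).
Dec has 31 days: +31 → Jan 1, 1901 (174 left).
Jan has 31 days: +31 → Feb 1, 1901 (143 left).
Feb has 28 days: +28 → Mar 1, 1901 (115 left).
Mar has 31 days: +31 → Apr 1, 1901 (84 left).
Apr has 30 days: +30 → May 1, 1901 (54 left).
May has 31 days: +31 → Jun 1, 1901 (23 left).
+23 → Jun 24, 1901.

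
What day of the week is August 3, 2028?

January 1, 2028 is a Saturday.
Jan 1, 2028 → Feb 1, 2028: 31 days (January has 31).
Feb 1, 2028 → Mar 1, 2028: 29 days (February has 29).
Mar 1, 2028 → Apr 1, 2028: 31 days (March has 31).
Apr 1, 2028 → May 1, 2028: 30 days (April has 30).
May 1, 2028 → Jun 1, 2028: 31 days (May has 31).
Jun 1, 2028 → Jul 1, 2028: 30 days (June has 30).
Jul 1, 2028 → Aug 1, 2028: 31 days (July has 31).
Aug 1, 2028 → Aug 3, 2028: 2 days.
Total: 215 days.
215 mod 7 = 5, so Saturday + 5 = Thursday.

Thursday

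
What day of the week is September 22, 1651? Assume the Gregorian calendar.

Doomsday rule: the anchor day for the 1600s is Tuesday. For year 51: 51÷12 = 4 r 3, and 3÷4 = 0, so 4+3+0 = 7.
Tuesday + 7 ≡ Tuesday — that's 1651's doomsday.
In September the doomsday date is Sep 5.
Sep 22 is 17 days after Sep 5; 17 mod 7 = 3, so Tuesday + 3 = Friday.

Friday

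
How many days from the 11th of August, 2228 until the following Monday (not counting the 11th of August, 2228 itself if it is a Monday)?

7

Aug 11, 2228 is a Monday.
From Monday to the next Monday is 7 days.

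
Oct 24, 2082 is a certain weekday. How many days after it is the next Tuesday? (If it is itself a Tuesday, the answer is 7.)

Oct 24, 2082 is a Saturday.
From Saturday to the next Tuesday is 3 days.

3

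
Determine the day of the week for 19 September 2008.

January 1, 2008 is a Tuesday.
Jan 1, 2008 → Feb 1, 2008: 31 days (January has 31).
Feb 1, 2008 → Mar 1, 2008: 29 days (February has 29).
Mar 1, 2008 → Apr 1, 2008: 31 days (March has 31).
Apr 1, 2008 → May 1, 2008: 30 days (April has 30).
May 1, 2008 → Jun 1, 2008: 31 days (May has 31).
Jun 1, 2008 → Jul 1, 2008: 30 days (June has 30).
Jul 1, 2008 → Aug 1, 2008: 31 days (July has 31).
Aug 1, 2008 → Sep 1, 2008: 31 days (August has 31).
Sep 1, 2008 → Sep 19, 2008: 18 days.
Total: 262 days.
262 mod 7 = 3, so Tuesday + 3 = Friday.

Friday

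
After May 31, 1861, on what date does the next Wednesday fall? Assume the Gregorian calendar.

June 5, 1861

May 31, 1861 is a Friday.
From Friday to the next Wednesday is 5 days.
May 31, 1861 + 5 = Jun 5, 1861.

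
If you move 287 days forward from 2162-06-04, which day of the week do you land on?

First find the weekday of Jun 4, 2162. Doomsday rule: the anchor day for the 2100s is Sunday. For year 62: 62÷12 = 5 r 2, and 2÷4 = 0, so 5+2+0 = 7.
Sunday + 7 ≡ Sunday — that's 2162's doomsday.
In June the doomsday date is Jun 6.
Jun 4 is 2 days before Jun 6; 2 mod 7 = 2, so Sunday − 2 = Friday.
287 mod 7 = 0, so 287 days after a Friday is Friday + 0 = Friday.

Friday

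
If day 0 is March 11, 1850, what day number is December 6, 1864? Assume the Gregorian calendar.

5384

Mar 11, 1850 → Mar 11, 1851: 365 days.
Mar 11, 1851 → Mar 11, 1852: 366 days (Feb 29, 1852 is in that span).
Mar 11, 1852 → Mar 11, 1853: 365 days.
Mar 11, 1853 → Mar 11, 1854: 365 days.
Mar 11, 1854 → Mar 11, 1855: 365 days.
Mar 11, 1855 → Mar 11, 1856: 366 days (Feb 29, 1856 is in that span).
Mar 11, 1856 → Mar 11, 1857: 365 days.
Mar 11, 1857 → Mar 11, 1858: 365 days.
Mar 11, 1858 → Mar 11, 1859: 365 days.
Mar 11, 1859 → Mar 11, 1860: 366 days (Feb 29, 1860 is in that span).
Mar 11, 1860 → Mar 11, 1861: 365 days.
Mar 11, 1861 → Mar 11, 1862: 365 days.
Mar 11, 1862 → Mar 11, 1863: 365 days.
Mar 11, 1863 → Mar 11, 1864: 366 days (Feb 29, 1864 is in that span).
Mar 11, 1864 → Apr 11, 1864: 31 days (March has 31).
Apr 11, 1864 → May 11, 1864: 30 days (April has 30).
May 11, 1864 → Jun 11, 1864: 31 days (May has 31).
Jun 11, 1864 → Jul 11, 1864: 30 days (June has 30).
Jul 11, 1864 → Aug 11, 1864: 31 days (July has 31).
Aug 11, 1864 → Sep 11, 1864: 31 days (August has 31).
Sep 11, 1864 → Oct 11, 1864: 30 days (September has 30).
Oct 11, 1864 → Nov 11, 1864: 31 days (October has 31).
Nov 11, 1864 → Dec 6, 1864: 25 days.
Total: 5384 days.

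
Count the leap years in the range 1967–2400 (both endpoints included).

106

Multiples of 4 in [1967,2400]: 109.
Of those, multiples of 100: 5 (not leap unless ÷400).
Multiples of 400: 2.
Leap years = 109 − 5 + 2 = 106.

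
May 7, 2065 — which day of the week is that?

January 1, 2065 is a Thursday.
Jan 1, 2065 → Feb 1, 2065: 31 days (January has 31).
Feb 1, 2065 → Mar 1, 2065: 28 days (February has 28).
Mar 1, 2065 → Apr 1, 2065: 31 days (March has 31).
Apr 1, 2065 → May 1, 2065: 30 days (April has 30).
May 1, 2065 → May 7, 2065: 6 days.
Total: 126 days.
126 mod 7 = 0, so Thursday + 0 = Thursday.

Thursday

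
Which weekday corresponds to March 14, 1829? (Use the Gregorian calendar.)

January 1, 1829 is a Thursday.
Jan 1, 1829 → Feb 1, 1829: 31 days (January has 31).
Feb 1, 1829 → Mar 1, 1829: 28 days (February has 28).
Mar 1, 1829 → Mar 14, 1829: 13 days.
Total: 72 days.
72 mod 7 = 2, so Thursday + 2 = Saturday.

Saturday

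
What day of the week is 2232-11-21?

Wednesday

Doomsday rule: the anchor day for the 2200s is Friday. For year 32: 32÷12 = 2 r 8, and 8÷4 = 2, so 2+8+2 = 12.
Friday + 12 ≡ Wednesday — that's 2232's doomsday.
In November the doomsday date is Nov 7.
Nov 21 is 14 days after Nov 7; 14 mod 7 = 0, so Wednesday + 0 = Wednesday.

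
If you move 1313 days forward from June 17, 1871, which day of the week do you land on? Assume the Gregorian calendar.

Wednesday

Jun 17, 1871 is a Saturday.
1313 mod 7 = 4, so 1313 days after a Saturday is Saturday + 4 = Wednesday.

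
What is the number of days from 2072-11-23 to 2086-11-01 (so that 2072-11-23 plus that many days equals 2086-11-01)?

5091

Nov 23, 2072 → Nov 23, 2073: 365 days.
Nov 23, 2073 → Nov 23, 2074: 365 days.
Nov 23, 2074 → Nov 23, 2075: 365 days.
Nov 23, 2075 → Nov 23, 2076: 366 days (Feb 29, 2076 is in that span).
Nov 23, 2076 → Nov 23, 2077: 365 days.
Nov 23, 2077 → Nov 23, 2078: 365 days.
Nov 23, 2078 → Nov 23, 2079: 365 days.
Nov 23, 2079 → Nov 23, 2080: 366 days (Feb 29, 2080 is in that span).
Nov 23, 2080 → Nov 23, 2081: 365 days.
Nov 23, 2081 → Nov 23, 2082: 365 days.
Nov 23, 2082 → Nov 23, 2083: 365 days.
Nov 23, 2083 → Nov 23, 2084: 366 days (Feb 29, 2084 is in that span).
Nov 23, 2084 → Nov 23, 2085: 365 days.
Nov 23, 2085 → Dec 23, 2085: 30 days (November has 30).
Dec 23, 2085 → Jan 23, 2086: 31 days (December has 31).
Jan 23, 2086 → Feb 23, 2086: 31 days (January has 31).
Feb 23, 2086 → Mar 23, 2086: 28 days (February has 28).
Mar 23, 2086 → Apr 23, 2086: 31 days (March has 31).
Apr 23, 2086 → May 23, 2086: 30 days (April has 30).
May 23, 2086 → Jun 23, 2086: 31 days (May has 31).
Jun 23, 2086 → Jul 23, 2086: 30 days (June has 30).
Jul 23, 2086 → Aug 23, 2086: 31 days (July has 31).
Aug 23, 2086 → Sep 23, 2086: 31 days (August has 31).
Sep 23, 2086 → Oct 23, 2086: 30 days (September has 30).
Oct 23, 2086 → Nov 1, 2086: 9 days.
Total: 5091 days.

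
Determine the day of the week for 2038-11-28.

Sunday

January 1, 2038 is a Friday.
Jan 1, 2038 → Feb 1, 2038: 31 days (January has 31).
Feb 1, 2038 → Mar 1, 2038: 28 days (February has 28).
Mar 1, 2038 → Apr 1, 2038: 31 days (March has 31).
Apr 1, 2038 → May 1, 2038: 30 days (April has 30).
May 1, 2038 → Jun 1, 2038: 31 days (May has 31).
Jun 1, 2038 → Jul 1, 2038: 30 days (June has 30).
Jul 1, 2038 → Aug 1, 2038: 31 days (July has 31).
Aug 1, 2038 → Sep 1, 2038: 31 days (August has 31).
Sep 1, 2038 → Oct 1, 2038: 30 days (September has 30).
Oct 1, 2038 → Nov 1, 2038: 31 days (October has 31).
Nov 1, 2038 → Nov 28, 2038: 27 days.
Total: 331 days.
331 mod 7 = 2, so Friday + 2 = Sunday.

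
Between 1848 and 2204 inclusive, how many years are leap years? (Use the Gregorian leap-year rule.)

87

Multiples of 4 in [1848,2204]: 90.
Of those, multiples of 100: 4 (not leap unless ÷400).
Multiples of 400: 1.
Leap years = 90 − 4 + 1 = 87.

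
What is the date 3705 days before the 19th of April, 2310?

−365 (one year) → Apr 19, 2309 (3340 left).
−365 (one year) → Apr 19, 2308 (2975 left).
−366 (one year; includes Feb 29, 2308) → Apr 19, 2307 (2609 left).
−365 (one year) → Apr 19, 2306 (2244 left).
−365 (one year) → Apr 19, 2305 (1879 left).
−365 (one year) → Apr 19, 2304 (1514 left).
−366 (one year; includes Feb 29, 2304) → Apr 19, 2303 (1148 left).
−365 (one year) → Apr 19, 2302 (783 left).
−365 (one year) → Apr 19, 2301 (418 left).
−365 (one year) → Apr 19, 2300 (53 left).
−19 → Mar 31, 2300 (end of Mar, 31 days; 34 left).
−31 → Feb 28, 2300 (end of Feb, 28 days; 3 left).
−3 → Feb 25, 2300.

February 25, 2300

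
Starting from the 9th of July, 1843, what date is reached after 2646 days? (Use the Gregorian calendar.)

+366 (one year; includes Feb 29, 1844) → Jul 9, 1844 (2280 left).
+365 (one year) → Jul 9, 1845 (1915 left).
+365 (one year) → Jul 9, 1846 (1550 left).
+365 (one year) → Jul 9, 1847 (1185 left).
+366 (one year; includes Feb 29, 1848) → Jul 9, 1848 (819 left).
+365 (one year) → Jul 9, 1849 (454 left).
+365 (one year) → Jul 9, 1850 (89 left).
Jul has 31 days: +23 → Aug 1, 1850 (66 left).
Aug has 31 days: +31 → Sep 1, 1850 (35 left).
Sep has 30 days: +30 → Oct 1, 1850 (5 left).
+5 → Oct 6, 1850.

October 6, 1850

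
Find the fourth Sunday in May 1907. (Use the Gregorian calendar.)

May 26, 1907

May 1, 1907 is a Wednesday.
The first Sunday is therefore May 5 (4 days later).
The fourth Sunday is 5 + 3×7 = May 26.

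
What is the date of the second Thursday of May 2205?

May 9, 2205

May 1, 2205 is a Wednesday.
The first Thursday is therefore May 2 (1 days later).
The second Thursday is 2 + 1×7 = May 9.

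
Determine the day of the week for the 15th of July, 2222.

Monday

Doomsday rule: the anchor day for the 2200s is Friday. For year 22: 22÷12 = 1 r 10, and 10÷4 = 2, so 1+10+2 = 13.
Friday + 13 ≡ Thursday — that's 2222's doomsday.
In July the doomsday date is Jul 11.
Jul 15 is 4 days after Jul 11; 4 mod 7 = 4, so Thursday + 4 = Monday.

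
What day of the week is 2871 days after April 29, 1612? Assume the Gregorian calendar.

Monday

Apr 29, 1612 is a Sunday.
2871 mod 7 = 1, so 2871 days after a Sunday is Sunday + 1 = Monday.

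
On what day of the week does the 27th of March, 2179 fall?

Doomsday rule: the anchor day for the 2100s is Sunday. For year 79: 79÷12 = 6 r 7, and 7÷4 = 1, so 6+7+1 = 14.
Sunday + 14 ≡ Sunday — that's 2179's doomsday.
In March the doomsday date is Mar 14.
Mar 27 is 13 days after Mar 14; 13 mod 7 = 6, so Sunday + 6 = Saturday.

Saturday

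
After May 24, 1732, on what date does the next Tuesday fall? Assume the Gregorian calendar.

May 27, 1732

May 24, 1732 is a Saturday.
From Saturday to the next Tuesday is 3 days.
May 24, 1732 + 3 = May 27, 1732.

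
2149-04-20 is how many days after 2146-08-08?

Aug 8, 2146 → Aug 8, 2147: 365 days.
Aug 8, 2147 → Aug 8, 2148: 366 days (Feb 29, 2148 is in that span).
Aug 8, 2148 → Sep 8, 2148: 31 days (August has 31).
Sep 8, 2148 → Oct 8, 2148: 30 days (September has 30).
Oct 8, 2148 → Nov 8, 2148: 31 days (October has 31).
Nov 8, 2148 → Dec 8, 2148: 30 days (November has 30).
Dec 8, 2148 → Jan 8, 2149: 31 days (December has 31).
Jan 8, 2149 → Feb 8, 2149: 31 days (January has 31).
Feb 8, 2149 → Mar 8, 2149: 28 days (February has 28).
Mar 8, 2149 → Apr 8, 2149: 31 days (March has 31).
Apr 8, 2149 → Apr 20, 2149: 12 days.
Total: 986 days.

986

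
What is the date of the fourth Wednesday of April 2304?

April 27, 2304

April 1, 2304 is a Friday.
The first Wednesday is therefore April 6 (5 days later).
The fourth Wednesday is 6 + 3×7 = April 27.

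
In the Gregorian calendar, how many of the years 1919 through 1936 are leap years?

5

Multiples of 4 in [1919,1936]: 5.
Of those, multiples of 100: 0 (not leap unless ÷400).
Multiples of 400: 0.
Leap years = 5 − 0 + 0 = 5.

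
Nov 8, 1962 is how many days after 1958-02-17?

1725

Feb 17, 1958 → Feb 17, 1959: 365 days.
Feb 17, 1959 → Feb 17, 1960: 365 days.
Feb 17, 1960 → Feb 17, 1961: 366 days (Feb 29, 1960 is in that span).
Feb 17, 1961 → Feb 17, 1962: 365 days.
Feb 17, 1962 → Mar 17, 1962: 28 days (February has 28).
Mar 17, 1962 → Apr 17, 1962: 31 days (March has 31).
Apr 17, 1962 → May 17, 1962: 30 days (April has 30).
May 17, 1962 → Jun 17, 1962: 31 days (May has 31).
Jun 17, 1962 → Jul 17, 1962: 30 days (June has 30).
Jul 17, 1962 → Aug 17, 1962: 31 days (July has 31).
Aug 17, 1962 → Sep 17, 1962: 31 days (August has 31).
Sep 17, 1962 → Oct 17, 1962: 30 days (September has 30).
Oct 17, 1962 → Nov 8, 1962: 22 days.
Total: 1725 days.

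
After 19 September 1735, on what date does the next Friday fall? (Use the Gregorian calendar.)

Sep 19, 1735 is a Monday.
From Monday to the next Friday is 4 days.
Sep 19, 1735 + 4 = Sep 23, 1735.

September 23, 1735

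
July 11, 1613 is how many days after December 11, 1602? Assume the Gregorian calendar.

Dec 11, 1602 → Dec 11, 1603: 365 days.
Dec 11, 1603 → Dec 11, 1604: 366 days (Feb 29, 1604 is in that span).
Dec 11, 1604 → Dec 11, 1605: 365 days.
Dec 11, 1605 → Dec 11, 1606: 365 days.
Dec 11, 1606 → Dec 11, 1607: 365 days.
Dec 11, 1607 → Dec 11, 1608: 366 days (Feb 29, 1608 is in that span).
Dec 11, 1608 → Dec 11, 1609: 365 days.
Dec 11, 1609 → Dec 11, 1610: 365 days.
Dec 11, 1610 → Dec 11, 1611: 365 days.
Dec 11, 1611 → Dec 11, 1612: 366 days (Feb 29, 1612 is in that span).
Dec 11, 1612 → Jan 11, 1613: 31 days (December has 31).
Jan 11, 1613 → Feb 11, 1613: 31 days (January has 31).
Feb 11, 1613 → Mar 11, 1613: 28 days (February has 28).
Mar 11, 1613 → Apr 11, 1613: 31 days (March has 31).
Apr 11, 1613 → May 11, 1613: 30 days (April has 30).
May 11, 1613 → Jun 11, 1613: 31 days (May has 31).
Jun 11, 1613 → Jul 11, 1613: 30 days.
Total: 3865 days.

3865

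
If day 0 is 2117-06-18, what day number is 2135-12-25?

Jun 18, 2117 → Jun 18, 2118: 365 days.
Jun 18, 2118 → Jun 18, 2119: 365 days.
Jun 18, 2119 → Jun 18, 2120: 366 days (Feb 29, 2120 is in that span).
Jun 18, 2120 → Jun 18, 2121: 365 days.
Jun 18, 2121 → Jun 18, 2122: 365 days.
Jun 18, 2122 → Jun 18, 2123: 365 days.
Jun 18, 2123 → Jun 18, 2124: 366 days (Feb 29, 2124 is in that span).
Jun 18, 2124 → Jun 18, 2125: 365 days.
Jun 18, 2125 → Jun 18, 2126: 365 days.
Jun 18, 2126 → Jun 18, 2127: 365 days.
Jun 18, 2127 → Jun 18, 2128: 366 days (Feb 29, 2128 is in that span).
Jun 18, 2128 → Jun 18, 2129: 365 days.
Jun 18, 2129 → Jun 18, 2130: 365 days.
Jun 18, 2130 → Jun 18, 2131: 365 days.
Jun 18, 2131 → Jun 18, 2132: 366 days (Feb 29, 2132 is in that span).
Jun 18, 2132 → Jun 18, 2133: 365 days.
Jun 18, 2133 → Jun 18, 2134: 365 days.
Jun 18, 2134 → Jun 18, 2135: 365 days.
Jun 18, 2135 → Jul 18, 2135: 30 days (June has 30).
Jul 18, 2135 → Aug 18, 2135: 31 days (July has 31).
Aug 18, 2135 → Sep 18, 2135: 31 days (August has 31).
Sep 18, 2135 → Oct 18, 2135: 30 days (September has 30).
Oct 18, 2135 → Nov 18, 2135: 31 days (October has 31).
Nov 18, 2135 → Dec 18, 2135: 30 days (November has 30).
Dec 18, 2135 → Dec 25, 2135: 7 days.
Total: 6764 days.

6764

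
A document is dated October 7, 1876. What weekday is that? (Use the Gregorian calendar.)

Saturday

Doomsday rule: the anchor day for the 1800s is Friday. For year 76: 76÷12 = 6 r 4, and 4÷4 = 1, so 6+4+1 = 11.
Friday + 11 ≡ Tuesday — that's 1876's doomsday.
In October the doomsday date is Oct 10.
Oct 7 is 3 days before Oct 10; 3 mod 7 = 3, so Tuesday − 3 = Saturday.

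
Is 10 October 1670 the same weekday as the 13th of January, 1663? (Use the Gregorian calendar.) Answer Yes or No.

From Jan 13, 1663 to Oct 10, 1670 is 2827 days.
2827 mod 7 = 6, so they are different weekdays.
(Jan 13, 1663 is a Saturday; Oct 10, 1670 is a Friday.)

No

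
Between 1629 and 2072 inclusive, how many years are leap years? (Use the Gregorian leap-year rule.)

108

Multiples of 4 in [1629,2072]: 111.
Of those, multiples of 100: 4 (not leap unless ÷400).
Multiples of 400: 1.
Leap years = 111 − 4 + 1 = 108.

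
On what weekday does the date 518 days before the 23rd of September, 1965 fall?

Thursday

Sep 23, 1965 is a Thursday.
518 mod 7 = 0, so 518 days before a Thursday is Thursday − 0 = Thursday.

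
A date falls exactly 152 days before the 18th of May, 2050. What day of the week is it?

First find the weekday of May 18, 2050. Doomsday rule: the anchor day for the 2000s is Tuesday. For year 50: 50÷12 = 4 r 2, and 2÷4 = 0, so 4+2+0 = 6.
Tuesday + 6 ≡ Monday — that's 2050's doomsday.
In May the doomsday date is May 9.
May 18 is 9 days after May 9; 9 mod 7 = 2, so Monday + 2 = Wednesday.
152 mod 7 = 5, so 152 days before a Wednesday is Wednesday − 5 = Friday.

Friday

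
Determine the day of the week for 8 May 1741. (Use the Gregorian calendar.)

Doomsday rule: the anchor day for the 1700s is Sunday. For year 41: 41÷12 = 3 r 5, and 5÷4 = 1, so 3+5+1 = 9.
Sunday + 9 ≡ Tuesday — that's 1741's doomsday.
In May the doomsday date is May 9.
May 8 is 1 day before May 9; 1 mod 7 = 1, so Tuesday − 1 = Monday.

Monday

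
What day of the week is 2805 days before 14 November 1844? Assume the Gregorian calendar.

Saturday

First find the weekday of Nov 14, 1844. Doomsday rule: the anchor day for the 1800s is Friday. For year 44: 44÷12 = 3 r 8, and 8÷4 = 2, so 3+8+2 = 13.
Friday + 13 ≡ Thursday — that's 1844's doomsday.
In November the doomsday date is Nov 7.
Nov 14 is 7 days after Nov 7; 7 mod 7 = 0, so Thursday + 0 = Thursday.
2805 mod 7 = 5, so 2805 days before a Thursday is Thursday − 5 = Saturday.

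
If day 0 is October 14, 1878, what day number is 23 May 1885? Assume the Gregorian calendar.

2413

Oct 14, 1878 → Oct 14, 1879: 365 days.
Oct 14, 1879 → Oct 14, 1880: 366 days (Feb 29, 1880 is in that span).
Oct 14, 1880 → Oct 14, 1881: 365 days.
Oct 14, 1881 → Oct 14, 1882: 365 days.
Oct 14, 1882 → Oct 14, 1883: 365 days.
Oct 14, 1883 → Oct 14, 1884: 366 days (Feb 29, 1884 is in that span).
Oct 14, 1884 → Nov 14, 1884: 31 days (October has 31).
Nov 14, 1884 → Dec 14, 1884: 30 days (November has 30).
Dec 14, 1884 → Jan 14, 1885: 31 days (December has 31).
Jan 14, 1885 → Feb 14, 1885: 31 days (January has 31).
Feb 14, 1885 → Mar 14, 1885: 28 days (February has 28).
Mar 14, 1885 → Apr 14, 1885: 31 days (March has 31).
Apr 14, 1885 → May 14, 1885: 30 days (April has 30).
May 14, 1885 → May 23, 1885: 9 days.
Total: 2413 days.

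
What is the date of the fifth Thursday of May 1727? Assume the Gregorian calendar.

May 29, 1727

May 1, 1727 is a Thursday.
The first Thursday is therefore May 1 (same day).
The fifth Thursday is 1 + 4×7 = May 29.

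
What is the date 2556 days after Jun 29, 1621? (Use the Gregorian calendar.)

June 28, 1628

+365 (one year) → Jun 29, 1622 (2191 left).
+365 (one year) → Jun 29, 1623 (1826 left).
+366 (one year; includes Feb 29, 1624) → Jun 29, 1624 (1460 left).
+365 (one year) → Jun 29, 1625 (1095 left).
+365 (one year) → Jun 29, 1626 (730 left).
+365 (one year) → Jun 29, 1627 (365 left).
Jun has 30 days: +2 → Jul 1, 1627 (363 left).
Jul has 31 days: +31 → Aug 1, 1627 (332 left).
Aug has 31 days: +31 → Sep 1, 1627 (301 left).
Sep has 30 days: +30 → Oct 1, 1627 (271 left).
Oct has 31 days: +31 → Nov 1, 1627 (240 left).
Nov has 30 days: +30 → Dec 1, 1627 (210 left).
Dec has 31 days: +31 → Jan 1, 1628 (179 left).
Jan has 31 days: +31 → Feb 1, 1628 (148 left).
Feb has 29 days: +29 → Mar 1, 1628 (119 left).
Mar has 31 days: +31 → Apr 1, 1628 (88 left).
Apr has 30 days: +30 → May 1, 1628 (58 left).
May has 31 days: +31 → Jun 1, 1628 (27 left).
+27 → Jun 28, 1628.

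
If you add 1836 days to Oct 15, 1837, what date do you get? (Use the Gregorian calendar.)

+365 (one year) → Oct 15, 1838 (1471 left).
+365 (one year) → Oct 15, 1839 (1106 left).
+366 (one year; includes Feb 29, 1840) → Oct 15, 1840 (740 left).
+365 (one year) → Oct 15, 1841 (375 left).
Oct has 31 days: +17 → Nov 1, 1841 (358 left).
Nov has 30 days: +30 → Dec 1, 1841 (328 left).
Dec has 31 days: +31 → Jan 1, 1842 (297 left).
Jan has 31 days: +31 → Feb 1, 1842 (266 left).
Feb has 28 days: +28 → Mar 1, 1842 (238 left).
Mar has 31 days: +31 → Apr 1, 1842 (207 left).
Apr has 30 days: +30 → May 1, 1842 (177 left).
May has 31 days: +31 → Jun 1, 1842 (146 left).
Jun has 30 days: +30 → Jul 1, 1842 (116 left).
Jul has 31 days: +31 → Aug 1, 1842 (85 left).
Aug has 31 days: +31 → Sep 1, 1842 (54 left).
Sep has 30 days: +30 → Oct 1, 1842 (24 left).
+24 → Oct 25, 1842.

October 25, 1842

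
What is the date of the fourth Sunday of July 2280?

July 25, 2280

July 1, 2280 is a Thursday.
The first Sunday is therefore July 4 (3 days later).
The fourth Sunday is 4 + 3×7 = July 25.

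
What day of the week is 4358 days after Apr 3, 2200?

First find the weekday of Apr 3, 2200. Doomsday rule: the anchor day for the 2200s is Friday. For year 00: 0÷12 = 0 r 0, and 0÷4 = 0, so 0+0+0 = 0.
Friday + 0 ≡ Friday — that's 2200's doomsday.
In April the doomsday date is Apr 4.
Apr 3 is 1 day before Apr 4; 1 mod 7 = 1, so Friday − 1 = Thursday.
4358 mod 7 = 4, so 4358 days after a Thursday is Thursday + 4 = Monday.

Monday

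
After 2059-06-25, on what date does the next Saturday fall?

June 28, 2059

Jun 25, 2059 is a Wednesday.
From Wednesday to the next Saturday is 3 days.
Jun 25, 2059 + 3 = Jun 28, 2059.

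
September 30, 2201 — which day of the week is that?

Doomsday rule: the anchor day for the 2200s is Friday. For year 01: 1÷12 = 0 r 1, and 1÷4 = 0, so 0+1+0 = 1.
Friday + 1 ≡ Saturday — that's 2201's doomsday.
In September the doomsday date is Sep 5.
Sep 30 is 25 days after Sep 5; 25 mod 7 = 4, so Saturday + 4 = Wednesday.

Wednesday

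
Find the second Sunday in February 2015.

February 1, 2015 is a Sunday.
The first Sunday is therefore February 1 (same day).
The second Sunday is 1 + 1×7 = February 8.

February 8, 2015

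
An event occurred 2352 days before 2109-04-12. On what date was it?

November 3, 2102

−365 (one year) → Apr 12, 2108 (1987 left).
−366 (one year; includes Feb 29, 2108) → Apr 12, 2107 (1621 left).
−365 (one year) → Apr 12, 2106 (1256 left).
−365 (one year) → Apr 12, 2105 (891 left).
−365 (one year) → Apr 12, 2104 (526 left).
−366 (one year; includes Feb 29, 2104) → Apr 12, 2103 (160 left).
−12 → Mar 31, 2103 (end of Mar, 31 days; 148 left).
−31 → Feb 28, 2103 (end of Feb, 28 days; 117 left).
−28 → Jan 31, 2103 (end of Jan, 31 days; 89 left).
−31 → Dec 31, 2102 (end of Dec, 31 days; 58 left).
−31 → Nov 30, 2102 (end of Nov, 30 days; 27 left).
−27 → Nov 3, 2102.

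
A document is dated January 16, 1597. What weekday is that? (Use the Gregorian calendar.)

Doomsday rule: the anchor day for the 1500s is Wednesday. For year 97: 97÷12 = 8 r 1, and 1÷4 = 0, so 8+1+0 = 9.
Wednesday + 9 ≡ Friday — that's 1597's doomsday.
In January the doomsday date is Jan 3 (1597 is not a leap year).
Jan 16 is 13 days after Jan 3; 13 mod 7 = 6, so Friday + 6 = Thursday.

Thursday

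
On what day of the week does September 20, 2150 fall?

Sunday

Doomsday rule: the anchor day for the 2100s is Sunday. For year 50: 50÷12 = 4 r 2, and 2÷4 = 0, so 4+2+0 = 6.
Sunday + 6 ≡ Saturday — that's 2150's doomsday.
In September the doomsday date is Sep 5.
Sep 20 is 15 days after Sep 5; 15 mod 7 = 1, so Saturday + 1 = Sunday.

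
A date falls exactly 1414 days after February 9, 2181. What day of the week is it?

First find the weekday of Feb 9, 2181. Doomsday rule: the anchor day for the 2100s is Sunday. For year 81: 81÷12 = 6 r 9, and 9÷4 = 2, so 6+9+2 = 17.
Sunday + 17 ≡ Wednesday — that's 2181's doomsday.
In February the doomsday date is Feb 28 (2181 is not a leap year).
Feb 9 is 19 days before Feb 28; 19 mod 7 = 5, so Wednesday − 5 = Friday.
1414 mod 7 = 0, so 1414 days after a Friday is Friday + 0 = Friday.

Friday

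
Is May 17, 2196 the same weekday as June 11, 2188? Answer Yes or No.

No

From Jun 11, 2188 to May 17, 2196 is 2897 days.
2897 mod 7 = 6, so they are different weekdays.
(Jun 11, 2188 is a Wednesday; May 17, 2196 is a Tuesday.)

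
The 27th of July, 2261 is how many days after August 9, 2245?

Aug 9, 2245 → Aug 9, 2246: 365 days.
Aug 9, 2246 → Aug 9, 2247: 365 days.
Aug 9, 2247 → Aug 9, 2248: 366 days (Feb 29, 2248 is in that span).
Aug 9, 2248 → Aug 9, 2249: 365 days.
Aug 9, 2249 → Aug 9, 2250: 365 days.
Aug 9, 2250 → Aug 9, 2251: 365 days.
Aug 9, 2251 → Aug 9, 2252: 366 days (Feb 29, 2252 is in that span).
Aug 9, 2252 → Aug 9, 2253: 365 days.
Aug 9, 2253 → Aug 9, 2254: 365 days.
Aug 9, 2254 → Aug 9, 2255: 365 days.
Aug 9, 2255 → Aug 9, 2256: 366 days (Feb 29, 2256 is in that span).
Aug 9, 2256 → Aug 9, 2257: 365 days.
Aug 9, 2257 → Aug 9, 2258: 365 days.
Aug 9, 2258 → Aug 9, 2259: 365 days.
Aug 9, 2259 → Aug 9, 2260: 366 days (Feb 29, 2260 is in that span).
Aug 9, 2260 → Sep 9, 2260: 31 days (August has 31).
Sep 9, 2260 → Oct 9, 2260: 30 days (September has 30).
Oct 9, 2260 → Nov 9, 2260: 31 days (October has 31).
Nov 9, 2260 → Dec 9, 2260: 30 days (November has 30).
Dec 9, 2260 → Jan 9, 2261: 31 days (December has 31).
Jan 9, 2261 → Feb 9, 2261: 31 days (January has 31).
Feb 9, 2261 → Mar 9, 2261: 28 days (February has 28).
Mar 9, 2261 → Apr 9, 2261: 31 days (March has 31).
Apr 9, 2261 → May 9, 2261: 30 days (April has 30).
May 9, 2261 → Jun 9, 2261: 31 days (May has 31).
Jun 9, 2261 → Jul 9, 2261: 30 days (June has 30).
Jul 9, 2261 → Jul 27, 2261: 18 days.
Total: 5831 days.

5831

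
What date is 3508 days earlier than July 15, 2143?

December 6, 2133

−365 (one year) → Jul 15, 2142 (3143 left).
−365 (one year) → Jul 15, 2141 (2778 left).
−365 (one year) → Jul 15, 2140 (2413 left).
−366 (one year; includes Feb 29, 2140) → Jul 15, 2139 (2047 left).
−365 (one year) → Jul 15, 2138 (1682 left).
−365 (one year) → Jul 15, 2137 (1317 left).
−365 (one year) → Jul 15, 2136 (952 left).
−366 (one year; includes Feb 29, 2136) → Jul 15, 2135 (586 left).
−365 (one year) → Jul 15, 2134 (221 left).
−15 → Jun 30, 2134 (end of Jun, 30 days; 206 left).
−30 → May 31, 2134 (end of May, 31 days; 176 left).
−31 → Apr 30, 2134 (end of Apr, 30 days; 145 left).
−30 → Mar 31, 2134 (end of Mar, 31 days; 115 left).
−31 → Feb 28, 2134 (end of Feb, 28 days; 84 left).
−28 → Jan 31, 2134 (end of Jan, 31 days; 56 left).
−31 → Dec 31, 2133 (end of Dec, 31 days; 25 left).
−25 → Dec 6, 2133.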